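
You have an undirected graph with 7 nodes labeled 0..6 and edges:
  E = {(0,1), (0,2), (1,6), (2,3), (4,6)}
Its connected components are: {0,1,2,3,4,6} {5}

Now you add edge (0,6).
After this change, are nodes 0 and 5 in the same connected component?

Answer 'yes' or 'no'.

Answer: no

Derivation:
Initial components: {0,1,2,3,4,6} {5}
Adding edge (0,6): both already in same component {0,1,2,3,4,6}. No change.
New components: {0,1,2,3,4,6} {5}
Are 0 and 5 in the same component? no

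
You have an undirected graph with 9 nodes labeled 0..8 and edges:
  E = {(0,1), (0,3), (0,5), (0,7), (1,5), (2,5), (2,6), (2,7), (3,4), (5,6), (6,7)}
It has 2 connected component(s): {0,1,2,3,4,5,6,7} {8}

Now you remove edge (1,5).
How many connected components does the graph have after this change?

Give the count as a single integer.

Answer: 2

Derivation:
Initial component count: 2
Remove (1,5): not a bridge. Count unchanged: 2.
  After removal, components: {0,1,2,3,4,5,6,7} {8}
New component count: 2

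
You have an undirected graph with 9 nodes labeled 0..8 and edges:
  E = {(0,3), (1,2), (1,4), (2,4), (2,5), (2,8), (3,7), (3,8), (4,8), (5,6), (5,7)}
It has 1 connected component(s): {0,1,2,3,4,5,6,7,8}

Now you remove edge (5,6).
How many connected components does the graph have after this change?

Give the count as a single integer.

Initial component count: 1
Remove (5,6): it was a bridge. Count increases: 1 -> 2.
  After removal, components: {0,1,2,3,4,5,7,8} {6}
New component count: 2

Answer: 2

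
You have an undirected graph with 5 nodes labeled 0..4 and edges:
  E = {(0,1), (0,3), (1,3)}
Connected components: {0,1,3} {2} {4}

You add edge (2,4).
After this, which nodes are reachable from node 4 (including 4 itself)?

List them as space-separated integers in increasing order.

Answer: 2 4

Derivation:
Before: nodes reachable from 4: {4}
Adding (2,4): merges 4's component with another. Reachability grows.
After: nodes reachable from 4: {2,4}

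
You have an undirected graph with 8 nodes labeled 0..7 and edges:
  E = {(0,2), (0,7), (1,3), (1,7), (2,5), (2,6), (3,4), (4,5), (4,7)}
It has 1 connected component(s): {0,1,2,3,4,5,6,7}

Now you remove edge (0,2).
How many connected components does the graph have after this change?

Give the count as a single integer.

Answer: 1

Derivation:
Initial component count: 1
Remove (0,2): not a bridge. Count unchanged: 1.
  After removal, components: {0,1,2,3,4,5,6,7}
New component count: 1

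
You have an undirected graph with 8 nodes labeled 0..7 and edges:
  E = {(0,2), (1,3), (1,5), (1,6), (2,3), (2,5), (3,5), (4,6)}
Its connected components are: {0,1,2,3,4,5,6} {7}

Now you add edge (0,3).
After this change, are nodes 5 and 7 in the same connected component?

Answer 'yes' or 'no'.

Answer: no

Derivation:
Initial components: {0,1,2,3,4,5,6} {7}
Adding edge (0,3): both already in same component {0,1,2,3,4,5,6}. No change.
New components: {0,1,2,3,4,5,6} {7}
Are 5 and 7 in the same component? no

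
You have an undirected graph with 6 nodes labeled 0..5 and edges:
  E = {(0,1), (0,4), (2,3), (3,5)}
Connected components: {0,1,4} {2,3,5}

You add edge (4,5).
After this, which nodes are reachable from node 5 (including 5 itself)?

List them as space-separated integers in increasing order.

Answer: 0 1 2 3 4 5

Derivation:
Before: nodes reachable from 5: {2,3,5}
Adding (4,5): merges 5's component with another. Reachability grows.
After: nodes reachable from 5: {0,1,2,3,4,5}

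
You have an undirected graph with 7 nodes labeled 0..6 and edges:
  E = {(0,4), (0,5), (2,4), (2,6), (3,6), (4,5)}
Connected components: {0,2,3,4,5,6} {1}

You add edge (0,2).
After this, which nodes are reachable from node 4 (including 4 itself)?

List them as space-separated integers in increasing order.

Answer: 0 2 3 4 5 6

Derivation:
Before: nodes reachable from 4: {0,2,3,4,5,6}
Adding (0,2): both endpoints already in same component. Reachability from 4 unchanged.
After: nodes reachable from 4: {0,2,3,4,5,6}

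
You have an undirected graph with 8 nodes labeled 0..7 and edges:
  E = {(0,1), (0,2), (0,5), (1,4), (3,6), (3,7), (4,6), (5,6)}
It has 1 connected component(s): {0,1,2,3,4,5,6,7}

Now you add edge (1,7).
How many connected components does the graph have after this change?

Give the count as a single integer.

Initial component count: 1
Add (1,7): endpoints already in same component. Count unchanged: 1.
New component count: 1

Answer: 1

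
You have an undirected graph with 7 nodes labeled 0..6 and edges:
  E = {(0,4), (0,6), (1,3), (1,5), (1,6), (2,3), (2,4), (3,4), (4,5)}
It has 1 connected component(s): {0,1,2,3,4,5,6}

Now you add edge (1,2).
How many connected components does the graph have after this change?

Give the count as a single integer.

Initial component count: 1
Add (1,2): endpoints already in same component. Count unchanged: 1.
New component count: 1

Answer: 1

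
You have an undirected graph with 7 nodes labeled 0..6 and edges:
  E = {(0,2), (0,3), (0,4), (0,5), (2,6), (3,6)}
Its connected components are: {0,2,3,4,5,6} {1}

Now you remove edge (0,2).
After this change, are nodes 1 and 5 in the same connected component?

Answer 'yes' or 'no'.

Initial components: {0,2,3,4,5,6} {1}
Removing edge (0,2): not a bridge — component count unchanged at 2.
New components: {0,2,3,4,5,6} {1}
Are 1 and 5 in the same component? no

Answer: no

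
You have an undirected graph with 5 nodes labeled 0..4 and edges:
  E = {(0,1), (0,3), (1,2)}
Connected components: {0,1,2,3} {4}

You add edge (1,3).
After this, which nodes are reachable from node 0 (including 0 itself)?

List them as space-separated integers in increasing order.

Before: nodes reachable from 0: {0,1,2,3}
Adding (1,3): both endpoints already in same component. Reachability from 0 unchanged.
After: nodes reachable from 0: {0,1,2,3}

Answer: 0 1 2 3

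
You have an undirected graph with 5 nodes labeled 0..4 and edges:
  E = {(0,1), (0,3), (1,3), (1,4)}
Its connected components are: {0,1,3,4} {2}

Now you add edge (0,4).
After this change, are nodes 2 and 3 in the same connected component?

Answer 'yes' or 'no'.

Initial components: {0,1,3,4} {2}
Adding edge (0,4): both already in same component {0,1,3,4}. No change.
New components: {0,1,3,4} {2}
Are 2 and 3 in the same component? no

Answer: no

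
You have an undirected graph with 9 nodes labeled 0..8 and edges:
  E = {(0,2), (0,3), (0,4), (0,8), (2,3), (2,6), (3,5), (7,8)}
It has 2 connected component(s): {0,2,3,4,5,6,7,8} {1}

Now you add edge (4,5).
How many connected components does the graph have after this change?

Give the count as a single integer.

Answer: 2

Derivation:
Initial component count: 2
Add (4,5): endpoints already in same component. Count unchanged: 2.
New component count: 2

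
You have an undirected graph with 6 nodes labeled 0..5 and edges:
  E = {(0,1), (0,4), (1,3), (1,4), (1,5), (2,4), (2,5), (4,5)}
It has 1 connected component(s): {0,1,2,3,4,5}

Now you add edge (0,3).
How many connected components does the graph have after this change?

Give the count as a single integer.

Answer: 1

Derivation:
Initial component count: 1
Add (0,3): endpoints already in same component. Count unchanged: 1.
New component count: 1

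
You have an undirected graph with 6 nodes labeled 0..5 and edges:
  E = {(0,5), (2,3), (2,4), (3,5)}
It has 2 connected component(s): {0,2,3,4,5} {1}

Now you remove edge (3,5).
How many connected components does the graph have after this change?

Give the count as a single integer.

Initial component count: 2
Remove (3,5): it was a bridge. Count increases: 2 -> 3.
  After removal, components: {0,5} {1} {2,3,4}
New component count: 3

Answer: 3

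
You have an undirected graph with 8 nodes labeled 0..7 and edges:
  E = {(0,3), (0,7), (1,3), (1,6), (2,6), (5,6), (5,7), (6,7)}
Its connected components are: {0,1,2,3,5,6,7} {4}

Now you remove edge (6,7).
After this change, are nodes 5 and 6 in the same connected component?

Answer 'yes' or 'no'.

Initial components: {0,1,2,3,5,6,7} {4}
Removing edge (6,7): not a bridge — component count unchanged at 2.
New components: {0,1,2,3,5,6,7} {4}
Are 5 and 6 in the same component? yes

Answer: yes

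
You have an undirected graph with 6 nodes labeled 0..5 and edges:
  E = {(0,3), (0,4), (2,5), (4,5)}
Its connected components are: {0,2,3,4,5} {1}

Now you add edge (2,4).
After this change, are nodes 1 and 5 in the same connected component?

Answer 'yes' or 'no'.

Answer: no

Derivation:
Initial components: {0,2,3,4,5} {1}
Adding edge (2,4): both already in same component {0,2,3,4,5}. No change.
New components: {0,2,3,4,5} {1}
Are 1 and 5 in the same component? no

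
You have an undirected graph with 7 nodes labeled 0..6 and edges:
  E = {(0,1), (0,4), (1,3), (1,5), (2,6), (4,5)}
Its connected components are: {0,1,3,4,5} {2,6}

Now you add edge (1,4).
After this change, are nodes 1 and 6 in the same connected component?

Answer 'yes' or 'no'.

Answer: no

Derivation:
Initial components: {0,1,3,4,5} {2,6}
Adding edge (1,4): both already in same component {0,1,3,4,5}. No change.
New components: {0,1,3,4,5} {2,6}
Are 1 and 6 in the same component? no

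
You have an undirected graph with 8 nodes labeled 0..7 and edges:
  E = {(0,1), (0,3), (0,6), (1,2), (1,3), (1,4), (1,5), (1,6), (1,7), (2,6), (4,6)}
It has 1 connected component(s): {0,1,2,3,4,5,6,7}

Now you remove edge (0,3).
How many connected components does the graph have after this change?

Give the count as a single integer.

Initial component count: 1
Remove (0,3): not a bridge. Count unchanged: 1.
  After removal, components: {0,1,2,3,4,5,6,7}
New component count: 1

Answer: 1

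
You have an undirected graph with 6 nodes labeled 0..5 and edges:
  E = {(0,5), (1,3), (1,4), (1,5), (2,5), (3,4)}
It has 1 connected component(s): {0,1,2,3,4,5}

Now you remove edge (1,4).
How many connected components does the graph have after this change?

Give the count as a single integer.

Initial component count: 1
Remove (1,4): not a bridge. Count unchanged: 1.
  After removal, components: {0,1,2,3,4,5}
New component count: 1

Answer: 1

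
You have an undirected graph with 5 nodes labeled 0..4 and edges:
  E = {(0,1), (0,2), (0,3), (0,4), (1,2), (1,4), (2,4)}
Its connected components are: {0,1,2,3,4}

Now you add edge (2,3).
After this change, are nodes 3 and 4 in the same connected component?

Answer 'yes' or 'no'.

Initial components: {0,1,2,3,4}
Adding edge (2,3): both already in same component {0,1,2,3,4}. No change.
New components: {0,1,2,3,4}
Are 3 and 4 in the same component? yes

Answer: yes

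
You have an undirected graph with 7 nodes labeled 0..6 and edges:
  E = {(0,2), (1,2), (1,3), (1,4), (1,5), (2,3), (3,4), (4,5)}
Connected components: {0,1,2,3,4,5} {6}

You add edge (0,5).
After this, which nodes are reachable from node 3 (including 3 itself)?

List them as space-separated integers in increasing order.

Answer: 0 1 2 3 4 5

Derivation:
Before: nodes reachable from 3: {0,1,2,3,4,5}
Adding (0,5): both endpoints already in same component. Reachability from 3 unchanged.
After: nodes reachable from 3: {0,1,2,3,4,5}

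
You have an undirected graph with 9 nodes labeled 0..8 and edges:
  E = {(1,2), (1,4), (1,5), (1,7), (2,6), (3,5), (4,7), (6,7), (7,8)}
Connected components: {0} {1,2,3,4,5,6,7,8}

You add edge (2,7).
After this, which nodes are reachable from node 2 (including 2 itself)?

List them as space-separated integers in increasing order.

Answer: 1 2 3 4 5 6 7 8

Derivation:
Before: nodes reachable from 2: {1,2,3,4,5,6,7,8}
Adding (2,7): both endpoints already in same component. Reachability from 2 unchanged.
After: nodes reachable from 2: {1,2,3,4,5,6,7,8}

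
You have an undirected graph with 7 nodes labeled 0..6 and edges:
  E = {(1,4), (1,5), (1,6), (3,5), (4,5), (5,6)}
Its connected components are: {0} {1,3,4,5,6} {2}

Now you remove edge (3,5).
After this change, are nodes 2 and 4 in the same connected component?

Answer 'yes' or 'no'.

Initial components: {0} {1,3,4,5,6} {2}
Removing edge (3,5): it was a bridge — component count 3 -> 4.
New components: {0} {1,4,5,6} {2} {3}
Are 2 and 4 in the same component? no

Answer: no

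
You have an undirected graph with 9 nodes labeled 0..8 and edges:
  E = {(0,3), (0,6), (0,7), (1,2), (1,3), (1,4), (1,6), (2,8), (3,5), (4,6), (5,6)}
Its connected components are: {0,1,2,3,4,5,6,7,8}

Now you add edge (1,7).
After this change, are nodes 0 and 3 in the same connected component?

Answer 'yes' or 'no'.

Answer: yes

Derivation:
Initial components: {0,1,2,3,4,5,6,7,8}
Adding edge (1,7): both already in same component {0,1,2,3,4,5,6,7,8}. No change.
New components: {0,1,2,3,4,5,6,7,8}
Are 0 and 3 in the same component? yes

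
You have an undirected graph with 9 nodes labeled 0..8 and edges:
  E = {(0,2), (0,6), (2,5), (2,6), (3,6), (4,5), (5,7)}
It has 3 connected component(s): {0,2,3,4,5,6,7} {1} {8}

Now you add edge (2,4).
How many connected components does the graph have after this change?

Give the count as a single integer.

Initial component count: 3
Add (2,4): endpoints already in same component. Count unchanged: 3.
New component count: 3

Answer: 3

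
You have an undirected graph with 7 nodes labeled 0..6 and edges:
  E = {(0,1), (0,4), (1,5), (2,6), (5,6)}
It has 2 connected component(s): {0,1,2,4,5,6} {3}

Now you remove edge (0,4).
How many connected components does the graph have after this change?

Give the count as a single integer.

Answer: 3

Derivation:
Initial component count: 2
Remove (0,4): it was a bridge. Count increases: 2 -> 3.
  After removal, components: {0,1,2,5,6} {3} {4}
New component count: 3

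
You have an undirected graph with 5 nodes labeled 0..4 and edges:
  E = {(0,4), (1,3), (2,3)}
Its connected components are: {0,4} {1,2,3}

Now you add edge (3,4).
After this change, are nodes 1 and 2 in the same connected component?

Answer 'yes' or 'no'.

Answer: yes

Derivation:
Initial components: {0,4} {1,2,3}
Adding edge (3,4): merges {1,2,3} and {0,4}.
New components: {0,1,2,3,4}
Are 1 and 2 in the same component? yes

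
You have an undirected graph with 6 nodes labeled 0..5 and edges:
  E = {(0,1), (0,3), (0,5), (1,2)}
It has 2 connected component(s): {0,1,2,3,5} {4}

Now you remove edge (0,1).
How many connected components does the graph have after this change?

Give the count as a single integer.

Initial component count: 2
Remove (0,1): it was a bridge. Count increases: 2 -> 3.
  After removal, components: {0,3,5} {1,2} {4}
New component count: 3

Answer: 3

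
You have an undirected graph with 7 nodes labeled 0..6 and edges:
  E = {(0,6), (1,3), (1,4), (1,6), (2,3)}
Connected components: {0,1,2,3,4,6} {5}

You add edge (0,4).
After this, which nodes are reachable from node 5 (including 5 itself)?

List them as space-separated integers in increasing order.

Before: nodes reachable from 5: {5}
Adding (0,4): both endpoints already in same component. Reachability from 5 unchanged.
After: nodes reachable from 5: {5}

Answer: 5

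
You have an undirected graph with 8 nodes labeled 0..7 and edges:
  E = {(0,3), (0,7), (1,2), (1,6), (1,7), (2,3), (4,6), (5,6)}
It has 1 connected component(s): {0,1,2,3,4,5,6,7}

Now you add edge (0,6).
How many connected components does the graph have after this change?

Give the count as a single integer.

Initial component count: 1
Add (0,6): endpoints already in same component. Count unchanged: 1.
New component count: 1

Answer: 1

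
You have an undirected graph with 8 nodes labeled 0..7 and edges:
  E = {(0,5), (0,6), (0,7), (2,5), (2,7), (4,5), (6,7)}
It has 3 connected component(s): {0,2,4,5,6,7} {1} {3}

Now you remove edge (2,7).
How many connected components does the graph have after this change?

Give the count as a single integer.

Initial component count: 3
Remove (2,7): not a bridge. Count unchanged: 3.
  After removal, components: {0,2,4,5,6,7} {1} {3}
New component count: 3

Answer: 3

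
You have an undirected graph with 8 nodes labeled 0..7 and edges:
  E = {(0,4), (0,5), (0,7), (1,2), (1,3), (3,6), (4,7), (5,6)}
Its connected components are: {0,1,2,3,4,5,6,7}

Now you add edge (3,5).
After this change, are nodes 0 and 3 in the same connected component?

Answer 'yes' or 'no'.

Initial components: {0,1,2,3,4,5,6,7}
Adding edge (3,5): both already in same component {0,1,2,3,4,5,6,7}. No change.
New components: {0,1,2,3,4,5,6,7}
Are 0 and 3 in the same component? yes

Answer: yes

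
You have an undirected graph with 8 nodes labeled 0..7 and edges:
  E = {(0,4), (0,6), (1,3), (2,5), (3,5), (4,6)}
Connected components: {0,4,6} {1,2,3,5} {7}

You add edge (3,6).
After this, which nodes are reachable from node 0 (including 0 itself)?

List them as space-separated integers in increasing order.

Before: nodes reachable from 0: {0,4,6}
Adding (3,6): merges 0's component with another. Reachability grows.
After: nodes reachable from 0: {0,1,2,3,4,5,6}

Answer: 0 1 2 3 4 5 6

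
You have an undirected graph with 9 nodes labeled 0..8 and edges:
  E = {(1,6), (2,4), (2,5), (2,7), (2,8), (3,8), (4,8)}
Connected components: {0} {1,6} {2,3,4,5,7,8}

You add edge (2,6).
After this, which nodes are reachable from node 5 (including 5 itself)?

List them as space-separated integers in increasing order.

Before: nodes reachable from 5: {2,3,4,5,7,8}
Adding (2,6): merges 5's component with another. Reachability grows.
After: nodes reachable from 5: {1,2,3,4,5,6,7,8}

Answer: 1 2 3 4 5 6 7 8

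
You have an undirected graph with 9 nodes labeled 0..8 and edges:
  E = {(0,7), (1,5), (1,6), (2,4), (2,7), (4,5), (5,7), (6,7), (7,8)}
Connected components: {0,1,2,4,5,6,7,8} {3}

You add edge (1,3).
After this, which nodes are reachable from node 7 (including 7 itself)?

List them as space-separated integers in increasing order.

Before: nodes reachable from 7: {0,1,2,4,5,6,7,8}
Adding (1,3): merges 7's component with another. Reachability grows.
After: nodes reachable from 7: {0,1,2,3,4,5,6,7,8}

Answer: 0 1 2 3 4 5 6 7 8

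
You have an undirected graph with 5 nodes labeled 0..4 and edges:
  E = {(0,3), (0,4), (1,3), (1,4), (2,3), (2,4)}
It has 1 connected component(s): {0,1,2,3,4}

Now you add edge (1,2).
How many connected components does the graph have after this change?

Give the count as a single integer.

Initial component count: 1
Add (1,2): endpoints already in same component. Count unchanged: 1.
New component count: 1

Answer: 1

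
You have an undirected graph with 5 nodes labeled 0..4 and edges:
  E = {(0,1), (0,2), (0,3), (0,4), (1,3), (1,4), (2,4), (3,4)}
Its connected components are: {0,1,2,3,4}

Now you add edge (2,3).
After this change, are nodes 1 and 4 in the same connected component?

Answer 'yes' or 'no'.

Answer: yes

Derivation:
Initial components: {0,1,2,3,4}
Adding edge (2,3): both already in same component {0,1,2,3,4}. No change.
New components: {0,1,2,3,4}
Are 1 and 4 in the same component? yes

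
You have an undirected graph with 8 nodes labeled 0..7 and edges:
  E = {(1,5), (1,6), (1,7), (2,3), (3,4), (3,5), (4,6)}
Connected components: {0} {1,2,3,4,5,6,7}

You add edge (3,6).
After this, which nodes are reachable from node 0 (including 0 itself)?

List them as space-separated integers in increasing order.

Before: nodes reachable from 0: {0}
Adding (3,6): both endpoints already in same component. Reachability from 0 unchanged.
After: nodes reachable from 0: {0}

Answer: 0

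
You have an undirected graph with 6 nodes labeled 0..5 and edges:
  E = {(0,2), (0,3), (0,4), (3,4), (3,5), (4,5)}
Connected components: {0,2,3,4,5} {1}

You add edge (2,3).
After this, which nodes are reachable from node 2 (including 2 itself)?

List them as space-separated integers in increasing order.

Answer: 0 2 3 4 5

Derivation:
Before: nodes reachable from 2: {0,2,3,4,5}
Adding (2,3): both endpoints already in same component. Reachability from 2 unchanged.
After: nodes reachable from 2: {0,2,3,4,5}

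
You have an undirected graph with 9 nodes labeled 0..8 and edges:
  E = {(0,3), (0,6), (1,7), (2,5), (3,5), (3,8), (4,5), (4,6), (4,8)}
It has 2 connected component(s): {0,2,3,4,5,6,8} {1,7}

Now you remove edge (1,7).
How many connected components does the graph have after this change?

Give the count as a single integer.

Initial component count: 2
Remove (1,7): it was a bridge. Count increases: 2 -> 3.
  After removal, components: {0,2,3,4,5,6,8} {1} {7}
New component count: 3

Answer: 3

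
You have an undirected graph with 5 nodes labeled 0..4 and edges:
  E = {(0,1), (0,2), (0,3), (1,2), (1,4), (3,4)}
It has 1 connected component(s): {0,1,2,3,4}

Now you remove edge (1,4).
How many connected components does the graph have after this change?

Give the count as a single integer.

Answer: 1

Derivation:
Initial component count: 1
Remove (1,4): not a bridge. Count unchanged: 1.
  After removal, components: {0,1,2,3,4}
New component count: 1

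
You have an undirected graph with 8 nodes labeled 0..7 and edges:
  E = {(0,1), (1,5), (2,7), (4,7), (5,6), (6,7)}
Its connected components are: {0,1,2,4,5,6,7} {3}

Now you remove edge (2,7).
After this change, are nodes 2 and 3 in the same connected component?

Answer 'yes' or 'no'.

Answer: no

Derivation:
Initial components: {0,1,2,4,5,6,7} {3}
Removing edge (2,7): it was a bridge — component count 2 -> 3.
New components: {0,1,4,5,6,7} {2} {3}
Are 2 and 3 in the same component? no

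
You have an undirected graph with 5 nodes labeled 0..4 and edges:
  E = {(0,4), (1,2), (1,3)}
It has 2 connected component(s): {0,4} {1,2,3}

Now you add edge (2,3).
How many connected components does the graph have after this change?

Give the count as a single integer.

Answer: 2

Derivation:
Initial component count: 2
Add (2,3): endpoints already in same component. Count unchanged: 2.
New component count: 2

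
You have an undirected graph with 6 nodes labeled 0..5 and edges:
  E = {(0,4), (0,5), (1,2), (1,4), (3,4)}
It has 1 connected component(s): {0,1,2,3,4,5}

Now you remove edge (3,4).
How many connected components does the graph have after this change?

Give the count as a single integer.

Initial component count: 1
Remove (3,4): it was a bridge. Count increases: 1 -> 2.
  After removal, components: {0,1,2,4,5} {3}
New component count: 2

Answer: 2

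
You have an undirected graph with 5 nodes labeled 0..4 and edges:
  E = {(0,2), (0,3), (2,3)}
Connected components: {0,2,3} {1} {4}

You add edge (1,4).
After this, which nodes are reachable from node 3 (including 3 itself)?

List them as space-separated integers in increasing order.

Before: nodes reachable from 3: {0,2,3}
Adding (1,4): merges two components, but neither contains 3. Reachability from 3 unchanged.
After: nodes reachable from 3: {0,2,3}

Answer: 0 2 3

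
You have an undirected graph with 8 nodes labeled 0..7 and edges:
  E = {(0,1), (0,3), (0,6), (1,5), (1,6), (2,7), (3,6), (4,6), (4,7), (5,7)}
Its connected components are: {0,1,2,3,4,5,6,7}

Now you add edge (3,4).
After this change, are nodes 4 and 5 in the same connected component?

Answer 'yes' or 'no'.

Answer: yes

Derivation:
Initial components: {0,1,2,3,4,5,6,7}
Adding edge (3,4): both already in same component {0,1,2,3,4,5,6,7}. No change.
New components: {0,1,2,3,4,5,6,7}
Are 4 and 5 in the same component? yes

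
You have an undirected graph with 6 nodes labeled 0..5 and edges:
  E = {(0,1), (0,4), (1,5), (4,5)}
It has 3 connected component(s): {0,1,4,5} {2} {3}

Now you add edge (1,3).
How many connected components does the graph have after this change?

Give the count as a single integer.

Initial component count: 3
Add (1,3): merges two components. Count decreases: 3 -> 2.
New component count: 2

Answer: 2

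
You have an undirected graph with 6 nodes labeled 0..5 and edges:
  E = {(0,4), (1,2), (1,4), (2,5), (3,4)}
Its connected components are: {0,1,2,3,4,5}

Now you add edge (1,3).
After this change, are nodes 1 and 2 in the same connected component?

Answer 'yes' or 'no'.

Answer: yes

Derivation:
Initial components: {0,1,2,3,4,5}
Adding edge (1,3): both already in same component {0,1,2,3,4,5}. No change.
New components: {0,1,2,3,4,5}
Are 1 and 2 in the same component? yes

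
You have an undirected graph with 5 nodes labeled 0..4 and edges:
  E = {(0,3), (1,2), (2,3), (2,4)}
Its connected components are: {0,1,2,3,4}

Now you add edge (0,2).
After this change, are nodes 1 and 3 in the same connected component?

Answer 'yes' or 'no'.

Answer: yes

Derivation:
Initial components: {0,1,2,3,4}
Adding edge (0,2): both already in same component {0,1,2,3,4}. No change.
New components: {0,1,2,3,4}
Are 1 and 3 in the same component? yes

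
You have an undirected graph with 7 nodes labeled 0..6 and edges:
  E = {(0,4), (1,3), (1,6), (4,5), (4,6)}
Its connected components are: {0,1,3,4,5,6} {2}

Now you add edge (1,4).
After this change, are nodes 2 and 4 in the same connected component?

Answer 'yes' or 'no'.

Initial components: {0,1,3,4,5,6} {2}
Adding edge (1,4): both already in same component {0,1,3,4,5,6}. No change.
New components: {0,1,3,4,5,6} {2}
Are 2 and 4 in the same component? no

Answer: no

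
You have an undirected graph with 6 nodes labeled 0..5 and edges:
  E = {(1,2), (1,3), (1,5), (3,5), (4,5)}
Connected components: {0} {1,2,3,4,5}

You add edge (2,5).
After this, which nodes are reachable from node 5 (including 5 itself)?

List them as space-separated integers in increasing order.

Before: nodes reachable from 5: {1,2,3,4,5}
Adding (2,5): both endpoints already in same component. Reachability from 5 unchanged.
After: nodes reachable from 5: {1,2,3,4,5}

Answer: 1 2 3 4 5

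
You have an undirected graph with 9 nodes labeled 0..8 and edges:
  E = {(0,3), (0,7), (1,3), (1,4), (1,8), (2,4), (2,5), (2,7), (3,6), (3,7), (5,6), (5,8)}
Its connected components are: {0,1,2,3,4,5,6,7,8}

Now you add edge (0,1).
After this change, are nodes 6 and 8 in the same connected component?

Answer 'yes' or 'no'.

Initial components: {0,1,2,3,4,5,6,7,8}
Adding edge (0,1): both already in same component {0,1,2,3,4,5,6,7,8}. No change.
New components: {0,1,2,3,4,5,6,7,8}
Are 6 and 8 in the same component? yes

Answer: yes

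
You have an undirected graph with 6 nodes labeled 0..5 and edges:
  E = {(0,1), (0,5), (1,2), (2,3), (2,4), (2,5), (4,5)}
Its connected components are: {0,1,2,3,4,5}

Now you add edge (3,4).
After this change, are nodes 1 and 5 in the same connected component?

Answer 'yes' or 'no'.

Answer: yes

Derivation:
Initial components: {0,1,2,3,4,5}
Adding edge (3,4): both already in same component {0,1,2,3,4,5}. No change.
New components: {0,1,2,3,4,5}
Are 1 and 5 in the same component? yes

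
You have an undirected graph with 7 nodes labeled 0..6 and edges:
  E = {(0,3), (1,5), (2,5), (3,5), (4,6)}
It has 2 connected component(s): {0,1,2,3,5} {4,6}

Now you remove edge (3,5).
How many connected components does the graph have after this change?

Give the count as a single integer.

Initial component count: 2
Remove (3,5): it was a bridge. Count increases: 2 -> 3.
  After removal, components: {0,3} {1,2,5} {4,6}
New component count: 3

Answer: 3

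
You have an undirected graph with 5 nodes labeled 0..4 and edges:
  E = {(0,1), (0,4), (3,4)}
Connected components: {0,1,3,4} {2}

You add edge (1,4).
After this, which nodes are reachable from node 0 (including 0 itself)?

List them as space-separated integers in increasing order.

Answer: 0 1 3 4

Derivation:
Before: nodes reachable from 0: {0,1,3,4}
Adding (1,4): both endpoints already in same component. Reachability from 0 unchanged.
After: nodes reachable from 0: {0,1,3,4}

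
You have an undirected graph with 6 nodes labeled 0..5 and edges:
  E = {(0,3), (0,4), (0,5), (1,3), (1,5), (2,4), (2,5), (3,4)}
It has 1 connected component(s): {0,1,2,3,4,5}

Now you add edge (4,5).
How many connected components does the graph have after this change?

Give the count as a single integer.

Initial component count: 1
Add (4,5): endpoints already in same component. Count unchanged: 1.
New component count: 1

Answer: 1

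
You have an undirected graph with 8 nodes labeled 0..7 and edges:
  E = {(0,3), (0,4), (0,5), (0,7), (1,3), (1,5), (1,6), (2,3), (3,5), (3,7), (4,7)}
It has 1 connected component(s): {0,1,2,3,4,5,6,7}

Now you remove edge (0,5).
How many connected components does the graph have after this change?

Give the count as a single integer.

Initial component count: 1
Remove (0,5): not a bridge. Count unchanged: 1.
  After removal, components: {0,1,2,3,4,5,6,7}
New component count: 1

Answer: 1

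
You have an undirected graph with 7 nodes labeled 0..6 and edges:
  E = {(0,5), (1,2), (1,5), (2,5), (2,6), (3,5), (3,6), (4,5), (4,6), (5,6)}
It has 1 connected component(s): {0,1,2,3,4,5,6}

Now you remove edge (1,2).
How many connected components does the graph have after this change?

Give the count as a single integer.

Initial component count: 1
Remove (1,2): not a bridge. Count unchanged: 1.
  After removal, components: {0,1,2,3,4,5,6}
New component count: 1

Answer: 1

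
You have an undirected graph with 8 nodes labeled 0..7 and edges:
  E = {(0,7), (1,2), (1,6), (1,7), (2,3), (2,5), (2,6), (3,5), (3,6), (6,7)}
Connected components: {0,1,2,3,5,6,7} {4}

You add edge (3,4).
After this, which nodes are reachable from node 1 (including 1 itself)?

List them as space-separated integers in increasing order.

Answer: 0 1 2 3 4 5 6 7

Derivation:
Before: nodes reachable from 1: {0,1,2,3,5,6,7}
Adding (3,4): merges 1's component with another. Reachability grows.
After: nodes reachable from 1: {0,1,2,3,4,5,6,7}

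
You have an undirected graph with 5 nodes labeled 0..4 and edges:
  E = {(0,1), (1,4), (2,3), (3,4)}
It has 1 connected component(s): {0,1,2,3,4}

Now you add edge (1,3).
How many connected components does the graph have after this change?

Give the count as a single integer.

Answer: 1

Derivation:
Initial component count: 1
Add (1,3): endpoints already in same component. Count unchanged: 1.
New component count: 1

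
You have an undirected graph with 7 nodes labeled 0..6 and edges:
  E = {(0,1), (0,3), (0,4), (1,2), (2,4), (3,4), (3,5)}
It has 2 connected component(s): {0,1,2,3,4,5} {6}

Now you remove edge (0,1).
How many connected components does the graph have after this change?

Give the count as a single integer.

Initial component count: 2
Remove (0,1): not a bridge. Count unchanged: 2.
  After removal, components: {0,1,2,3,4,5} {6}
New component count: 2

Answer: 2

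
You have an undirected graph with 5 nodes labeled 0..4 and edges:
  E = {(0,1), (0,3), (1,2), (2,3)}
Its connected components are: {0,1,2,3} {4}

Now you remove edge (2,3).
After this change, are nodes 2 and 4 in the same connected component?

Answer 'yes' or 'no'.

Answer: no

Derivation:
Initial components: {0,1,2,3} {4}
Removing edge (2,3): not a bridge — component count unchanged at 2.
New components: {0,1,2,3} {4}
Are 2 and 4 in the same component? no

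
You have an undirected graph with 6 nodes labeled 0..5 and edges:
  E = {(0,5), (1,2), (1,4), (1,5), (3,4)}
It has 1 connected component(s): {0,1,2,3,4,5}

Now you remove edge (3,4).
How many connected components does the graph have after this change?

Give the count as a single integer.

Answer: 2

Derivation:
Initial component count: 1
Remove (3,4): it was a bridge. Count increases: 1 -> 2.
  After removal, components: {0,1,2,4,5} {3}
New component count: 2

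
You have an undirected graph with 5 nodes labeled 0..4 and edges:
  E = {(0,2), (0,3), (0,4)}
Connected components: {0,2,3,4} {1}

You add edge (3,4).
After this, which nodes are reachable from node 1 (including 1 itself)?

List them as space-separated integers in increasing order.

Before: nodes reachable from 1: {1}
Adding (3,4): both endpoints already in same component. Reachability from 1 unchanged.
After: nodes reachable from 1: {1}

Answer: 1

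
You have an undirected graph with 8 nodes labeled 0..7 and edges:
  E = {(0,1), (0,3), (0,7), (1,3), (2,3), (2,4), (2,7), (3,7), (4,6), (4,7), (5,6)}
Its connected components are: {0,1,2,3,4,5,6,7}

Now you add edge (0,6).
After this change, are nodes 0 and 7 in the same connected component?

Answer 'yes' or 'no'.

Answer: yes

Derivation:
Initial components: {0,1,2,3,4,5,6,7}
Adding edge (0,6): both already in same component {0,1,2,3,4,5,6,7}. No change.
New components: {0,1,2,3,4,5,6,7}
Are 0 and 7 in the same component? yes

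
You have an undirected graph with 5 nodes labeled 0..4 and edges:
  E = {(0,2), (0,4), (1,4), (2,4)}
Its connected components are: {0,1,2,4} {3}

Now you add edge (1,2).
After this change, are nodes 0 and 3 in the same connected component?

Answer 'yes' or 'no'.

Initial components: {0,1,2,4} {3}
Adding edge (1,2): both already in same component {0,1,2,4}. No change.
New components: {0,1,2,4} {3}
Are 0 and 3 in the same component? no

Answer: no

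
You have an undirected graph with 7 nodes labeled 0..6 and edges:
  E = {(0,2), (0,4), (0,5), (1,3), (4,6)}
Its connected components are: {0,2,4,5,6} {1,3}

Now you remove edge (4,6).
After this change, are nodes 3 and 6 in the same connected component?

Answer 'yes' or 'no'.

Answer: no

Derivation:
Initial components: {0,2,4,5,6} {1,3}
Removing edge (4,6): it was a bridge — component count 2 -> 3.
New components: {0,2,4,5} {1,3} {6}
Are 3 and 6 in the same component? no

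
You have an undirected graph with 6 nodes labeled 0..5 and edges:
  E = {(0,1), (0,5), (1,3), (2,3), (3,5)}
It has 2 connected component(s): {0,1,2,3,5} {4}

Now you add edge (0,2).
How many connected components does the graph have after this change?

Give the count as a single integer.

Answer: 2

Derivation:
Initial component count: 2
Add (0,2): endpoints already in same component. Count unchanged: 2.
New component count: 2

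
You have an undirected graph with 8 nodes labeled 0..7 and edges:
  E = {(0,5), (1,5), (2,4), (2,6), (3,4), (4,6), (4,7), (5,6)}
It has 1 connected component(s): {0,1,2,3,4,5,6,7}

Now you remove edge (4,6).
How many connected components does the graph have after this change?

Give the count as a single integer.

Initial component count: 1
Remove (4,6): not a bridge. Count unchanged: 1.
  After removal, components: {0,1,2,3,4,5,6,7}
New component count: 1

Answer: 1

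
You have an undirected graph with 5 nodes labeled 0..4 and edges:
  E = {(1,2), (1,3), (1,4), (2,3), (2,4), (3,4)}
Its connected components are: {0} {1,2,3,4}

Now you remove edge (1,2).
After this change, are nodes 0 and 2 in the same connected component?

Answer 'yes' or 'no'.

Answer: no

Derivation:
Initial components: {0} {1,2,3,4}
Removing edge (1,2): not a bridge — component count unchanged at 2.
New components: {0} {1,2,3,4}
Are 0 and 2 in the same component? no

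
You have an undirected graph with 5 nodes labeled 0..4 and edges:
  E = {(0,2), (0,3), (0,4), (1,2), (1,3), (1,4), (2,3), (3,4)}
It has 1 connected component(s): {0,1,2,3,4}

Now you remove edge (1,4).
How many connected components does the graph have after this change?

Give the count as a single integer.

Initial component count: 1
Remove (1,4): not a bridge. Count unchanged: 1.
  After removal, components: {0,1,2,3,4}
New component count: 1

Answer: 1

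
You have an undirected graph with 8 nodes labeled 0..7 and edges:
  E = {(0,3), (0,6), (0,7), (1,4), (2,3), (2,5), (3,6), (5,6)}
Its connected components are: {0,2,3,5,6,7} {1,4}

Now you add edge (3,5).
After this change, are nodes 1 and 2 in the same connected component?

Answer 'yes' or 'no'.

Initial components: {0,2,3,5,6,7} {1,4}
Adding edge (3,5): both already in same component {0,2,3,5,6,7}. No change.
New components: {0,2,3,5,6,7} {1,4}
Are 1 and 2 in the same component? no

Answer: no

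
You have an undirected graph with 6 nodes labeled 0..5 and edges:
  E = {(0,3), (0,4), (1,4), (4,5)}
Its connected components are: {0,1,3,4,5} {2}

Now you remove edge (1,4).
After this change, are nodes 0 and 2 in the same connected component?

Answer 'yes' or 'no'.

Answer: no

Derivation:
Initial components: {0,1,3,4,5} {2}
Removing edge (1,4): it was a bridge — component count 2 -> 3.
New components: {0,3,4,5} {1} {2}
Are 0 and 2 in the same component? no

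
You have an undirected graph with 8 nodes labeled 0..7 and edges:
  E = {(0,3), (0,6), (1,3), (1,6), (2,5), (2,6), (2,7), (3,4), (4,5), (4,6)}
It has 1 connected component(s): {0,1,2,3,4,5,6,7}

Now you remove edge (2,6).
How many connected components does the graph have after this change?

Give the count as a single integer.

Answer: 1

Derivation:
Initial component count: 1
Remove (2,6): not a bridge. Count unchanged: 1.
  After removal, components: {0,1,2,3,4,5,6,7}
New component count: 1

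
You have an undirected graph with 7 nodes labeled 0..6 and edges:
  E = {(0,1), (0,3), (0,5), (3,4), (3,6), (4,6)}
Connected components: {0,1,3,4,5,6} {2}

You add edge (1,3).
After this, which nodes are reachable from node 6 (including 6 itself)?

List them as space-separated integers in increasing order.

Answer: 0 1 3 4 5 6

Derivation:
Before: nodes reachable from 6: {0,1,3,4,5,6}
Adding (1,3): both endpoints already in same component. Reachability from 6 unchanged.
After: nodes reachable from 6: {0,1,3,4,5,6}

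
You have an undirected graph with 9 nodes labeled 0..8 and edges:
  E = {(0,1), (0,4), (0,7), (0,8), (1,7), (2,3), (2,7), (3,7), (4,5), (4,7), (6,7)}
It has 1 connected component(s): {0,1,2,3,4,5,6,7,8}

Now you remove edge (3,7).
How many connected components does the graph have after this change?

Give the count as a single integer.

Answer: 1

Derivation:
Initial component count: 1
Remove (3,7): not a bridge. Count unchanged: 1.
  After removal, components: {0,1,2,3,4,5,6,7,8}
New component count: 1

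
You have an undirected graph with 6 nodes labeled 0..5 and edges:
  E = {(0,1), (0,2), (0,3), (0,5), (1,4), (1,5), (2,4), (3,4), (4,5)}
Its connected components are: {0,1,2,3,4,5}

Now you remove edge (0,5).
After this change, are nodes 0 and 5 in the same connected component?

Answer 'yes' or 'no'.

Initial components: {0,1,2,3,4,5}
Removing edge (0,5): not a bridge — component count unchanged at 1.
New components: {0,1,2,3,4,5}
Are 0 and 5 in the same component? yes

Answer: yes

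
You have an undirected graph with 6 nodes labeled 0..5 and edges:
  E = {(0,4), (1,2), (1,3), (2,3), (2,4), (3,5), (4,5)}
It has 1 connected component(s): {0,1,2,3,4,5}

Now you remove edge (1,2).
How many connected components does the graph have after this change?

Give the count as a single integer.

Initial component count: 1
Remove (1,2): not a bridge. Count unchanged: 1.
  After removal, components: {0,1,2,3,4,5}
New component count: 1

Answer: 1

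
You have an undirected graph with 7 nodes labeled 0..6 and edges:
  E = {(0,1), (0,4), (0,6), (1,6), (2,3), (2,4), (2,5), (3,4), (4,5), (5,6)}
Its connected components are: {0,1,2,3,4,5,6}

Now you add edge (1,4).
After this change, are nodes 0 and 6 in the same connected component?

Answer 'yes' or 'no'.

Initial components: {0,1,2,3,4,5,6}
Adding edge (1,4): both already in same component {0,1,2,3,4,5,6}. No change.
New components: {0,1,2,3,4,5,6}
Are 0 and 6 in the same component? yes

Answer: yes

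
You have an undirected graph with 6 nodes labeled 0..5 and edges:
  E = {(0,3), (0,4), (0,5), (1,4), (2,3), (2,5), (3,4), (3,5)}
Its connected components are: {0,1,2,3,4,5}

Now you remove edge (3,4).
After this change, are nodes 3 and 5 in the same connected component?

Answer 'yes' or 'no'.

Answer: yes

Derivation:
Initial components: {0,1,2,3,4,5}
Removing edge (3,4): not a bridge — component count unchanged at 1.
New components: {0,1,2,3,4,5}
Are 3 and 5 in the same component? yes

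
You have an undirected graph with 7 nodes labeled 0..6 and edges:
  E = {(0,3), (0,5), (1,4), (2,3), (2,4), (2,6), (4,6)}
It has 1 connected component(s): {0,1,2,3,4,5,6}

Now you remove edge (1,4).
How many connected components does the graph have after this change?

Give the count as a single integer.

Initial component count: 1
Remove (1,4): it was a bridge. Count increases: 1 -> 2.
  After removal, components: {0,2,3,4,5,6} {1}
New component count: 2

Answer: 2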